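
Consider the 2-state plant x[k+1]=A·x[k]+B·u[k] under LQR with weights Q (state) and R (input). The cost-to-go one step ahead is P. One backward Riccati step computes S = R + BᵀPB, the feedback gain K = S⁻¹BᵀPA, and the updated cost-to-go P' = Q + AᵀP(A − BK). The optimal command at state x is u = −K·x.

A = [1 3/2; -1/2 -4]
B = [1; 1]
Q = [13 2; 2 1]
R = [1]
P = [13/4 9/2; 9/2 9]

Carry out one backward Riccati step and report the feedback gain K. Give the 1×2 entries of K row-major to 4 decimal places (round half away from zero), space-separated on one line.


BᵀP = [7.7500 13.5000]
S = R + BᵀPB = [1] + [21.2500] = [22.2500]
BᵀPA = [1.0000 -42.3750]
K = S⁻¹·BᵀPA = [0.0449 -1.9045]
A−BK = [0.9551 3.4045; -0.5449 -2.0955]
AᵀP(A−BK) = [0.9551 3.4045; 3.4045 16.6096]
P' = Q + AᵀP(A−BK) = [13.9551 5.4045; 5.4045 17.6096]
tr(P') = 31.5646

0.0449 -1.9045


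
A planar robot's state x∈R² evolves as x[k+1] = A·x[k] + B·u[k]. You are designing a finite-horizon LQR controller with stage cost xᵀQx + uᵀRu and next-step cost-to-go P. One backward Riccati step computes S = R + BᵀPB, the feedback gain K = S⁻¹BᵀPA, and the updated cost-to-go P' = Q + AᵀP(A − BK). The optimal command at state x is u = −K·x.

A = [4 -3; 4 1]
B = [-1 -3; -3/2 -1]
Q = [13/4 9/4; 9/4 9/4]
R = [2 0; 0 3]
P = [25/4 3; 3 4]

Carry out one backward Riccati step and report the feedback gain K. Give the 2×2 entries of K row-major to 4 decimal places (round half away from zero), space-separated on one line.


BᵀP = [-10.7500 -9.0000; -21.7500 -13.0000]
S = R + BᵀPB = [2 0; 0 3] + [24.2500 41.2500; 41.2500 78.2500] = [26.2500 41.2500; 41.2500 81.2500]
BᵀPA = [-79.0000 23.2500; -139.0000 52.2500]
K = S⁻¹·BᵀPA = [-1.5884 -0.6174; -0.9043 0.9565]
A−BK = [-0.3014 -0.7478; 0.7130 1.0304]
AᵀP(A−BK) = [8.8116 1.1826; 1.1826 6.6261]
P' = Q + AᵀP(A−BK) = [12.0616 3.4326; 3.4326 8.8761]
tr(P') = 20.9377

-1.5884 -0.6174 -0.9043 0.9565


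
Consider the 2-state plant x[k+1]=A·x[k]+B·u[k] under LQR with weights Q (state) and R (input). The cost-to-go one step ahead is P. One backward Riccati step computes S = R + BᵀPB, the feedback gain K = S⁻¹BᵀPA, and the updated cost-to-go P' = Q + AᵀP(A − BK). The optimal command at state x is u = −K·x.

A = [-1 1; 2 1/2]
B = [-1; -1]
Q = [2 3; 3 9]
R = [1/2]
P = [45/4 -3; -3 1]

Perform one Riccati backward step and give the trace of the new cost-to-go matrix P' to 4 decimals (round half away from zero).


BᵀP = [-8.2500 2.0000]
S = R + BᵀPB = [1/2] + [6.2500] = [6.7500]
BᵀPA = [12.2500 -7.2500]
K = S⁻¹·BᵀPA = [1.8148 -1.0741]
A−BK = [0.8148 -0.0741; 3.8148 -0.5741]
AᵀP(A−BK) = [5.0185 -1.5926; -1.5926 0.7130]
P' = Q + AᵀP(A−BK) = [7.0185 1.4074; 1.4074 9.7130]
tr(P') = 16.7315

16.7315


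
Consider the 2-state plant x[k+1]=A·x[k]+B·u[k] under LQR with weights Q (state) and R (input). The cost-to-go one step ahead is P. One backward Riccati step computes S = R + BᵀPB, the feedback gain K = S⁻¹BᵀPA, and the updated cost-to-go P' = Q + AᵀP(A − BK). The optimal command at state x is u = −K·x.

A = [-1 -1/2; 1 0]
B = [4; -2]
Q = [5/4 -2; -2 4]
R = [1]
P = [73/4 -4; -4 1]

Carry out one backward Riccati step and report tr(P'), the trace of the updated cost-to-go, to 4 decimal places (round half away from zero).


5.3693

BᵀP = [81.0000 -18.0000]
S = R + BᵀPB = [1] + [360.0000] = [361.0000]
BᵀPA = [-99.0000 -40.5000]
K = S⁻¹·BᵀPA = [-0.2742 -0.1122]
A−BK = [0.0970 -0.0512; 0.4515 -0.2244]
AᵀP(A−BK) = [0.1004 0.0184; 0.0184 0.0189]
P' = Q + AᵀP(A−BK) = [1.3504 -1.9816; -1.9816 4.0189]
tr(P') = 5.3693


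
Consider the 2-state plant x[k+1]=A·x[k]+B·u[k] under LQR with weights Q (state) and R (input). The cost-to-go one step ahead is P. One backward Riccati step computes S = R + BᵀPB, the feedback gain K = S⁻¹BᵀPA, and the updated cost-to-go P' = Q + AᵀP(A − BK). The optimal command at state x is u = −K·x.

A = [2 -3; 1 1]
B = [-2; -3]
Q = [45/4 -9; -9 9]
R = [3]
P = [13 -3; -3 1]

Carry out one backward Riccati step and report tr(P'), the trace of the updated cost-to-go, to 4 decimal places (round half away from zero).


58.7857

BᵀP = [-17.0000 3.0000]
S = R + BᵀPB = [3] + [25.0000] = [28.0000]
BᵀPA = [-31.0000 54.0000]
K = S⁻¹·BᵀPA = [-1.1071 1.9286]
A−BK = [-0.2143 0.8571; -2.3214 6.7857]
AᵀP(A−BK) = [6.6786 -14.2143; -14.2143 31.8571]
P' = Q + AᵀP(A−BK) = [17.9286 -23.2143; -23.2143 40.8571]
tr(P') = 58.7857


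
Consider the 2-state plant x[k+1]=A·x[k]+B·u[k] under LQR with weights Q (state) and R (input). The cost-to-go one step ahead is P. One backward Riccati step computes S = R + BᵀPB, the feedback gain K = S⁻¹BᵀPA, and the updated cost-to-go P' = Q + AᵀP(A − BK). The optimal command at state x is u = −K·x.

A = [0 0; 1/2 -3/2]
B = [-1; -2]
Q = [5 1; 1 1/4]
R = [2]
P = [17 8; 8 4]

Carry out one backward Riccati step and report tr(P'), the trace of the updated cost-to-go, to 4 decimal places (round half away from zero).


5.6978

BᵀP = [-33.0000 -16.0000]
S = R + BᵀPB = [2] + [65.0000] = [67.0000]
BᵀPA = [-8.0000 24.0000]
K = S⁻¹·BᵀPA = [-0.1194 0.3582]
A−BK = [-0.1194 0.3582; 0.2612 -0.7836]
AᵀP(A−BK) = [0.0448 -0.1343; -0.1343 0.4030]
P' = Q + AᵀP(A−BK) = [5.0448 0.8657; 0.8657 0.6530]
tr(P') = 5.6978


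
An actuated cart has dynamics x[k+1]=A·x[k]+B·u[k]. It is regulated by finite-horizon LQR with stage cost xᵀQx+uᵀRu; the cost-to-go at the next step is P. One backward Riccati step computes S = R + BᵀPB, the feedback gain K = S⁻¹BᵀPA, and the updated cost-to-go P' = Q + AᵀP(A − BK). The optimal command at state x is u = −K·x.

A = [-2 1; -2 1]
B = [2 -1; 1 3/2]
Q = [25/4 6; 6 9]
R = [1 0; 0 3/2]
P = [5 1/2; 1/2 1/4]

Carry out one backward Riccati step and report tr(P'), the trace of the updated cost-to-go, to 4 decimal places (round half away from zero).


BᵀP = [10.5000 1.2500; -4.2500 -0.1250]
S = R + BᵀPB = [1 0; 0 3/2] + [22.2500 -8.6250; -8.6250 4.0625] = [23.2500 -8.6250; -8.6250 5.5625]
BᵀPA = [-23.5000 11.7500; 8.7500 -4.3750]
K = S⁻¹·BᵀPA = [-1.0057 0.5028; 0.0137 -0.0068]
A−BK = [0.0250 -0.0125; -1.0148 0.5074]
AᵀP(A−BK) = [1.2469 -0.6234; -0.6234 0.3117]
P' = Q + AᵀP(A−BK) = [7.4969 5.3766; 5.3766 9.3117]
tr(P') = 16.8086

16.8086


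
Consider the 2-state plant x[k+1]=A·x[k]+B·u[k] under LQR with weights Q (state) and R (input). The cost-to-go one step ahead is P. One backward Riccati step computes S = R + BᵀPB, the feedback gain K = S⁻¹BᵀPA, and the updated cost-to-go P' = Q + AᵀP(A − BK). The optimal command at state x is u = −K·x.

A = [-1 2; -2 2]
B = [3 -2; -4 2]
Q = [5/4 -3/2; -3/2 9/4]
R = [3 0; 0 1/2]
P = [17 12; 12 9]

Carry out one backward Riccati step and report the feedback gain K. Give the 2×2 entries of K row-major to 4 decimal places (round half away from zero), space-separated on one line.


BᵀP = [3.0000 0.0000; -10.0000 -6.0000]
S = R + BᵀPB = [3 0; 0 1/2] + [9.0000 -6.0000; -6.0000 8.0000] = [12.0000 -6.0000; -6.0000 8.5000]
BᵀPA = [-3.0000 6.0000; 22.0000 -32.0000]
K = S⁻¹·BᵀPA = [1.6136 -2.1364; 3.7273 -5.2727]
A−BK = [1.6136 -2.1364; -3.0000 4.0000]
AᵀP(A−BK) = [23.8409 -32.4091; -32.4091 44.0909]
P' = Q + AᵀP(A−BK) = [25.0909 -33.9091; -33.9091 46.3409]
tr(P') = 71.4318

1.6136 -2.1364 3.7273 -5.2727


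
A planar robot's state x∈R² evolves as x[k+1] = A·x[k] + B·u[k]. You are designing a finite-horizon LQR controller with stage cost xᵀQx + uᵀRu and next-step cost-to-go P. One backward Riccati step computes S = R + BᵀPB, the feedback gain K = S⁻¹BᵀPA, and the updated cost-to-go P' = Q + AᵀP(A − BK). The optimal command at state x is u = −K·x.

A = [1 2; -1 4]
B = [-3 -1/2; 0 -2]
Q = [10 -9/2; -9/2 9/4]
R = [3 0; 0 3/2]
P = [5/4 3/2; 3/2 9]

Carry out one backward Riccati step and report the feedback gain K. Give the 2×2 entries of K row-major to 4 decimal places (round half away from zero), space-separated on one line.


-0.2890 -0.3157 0.4476 -1.9312

BᵀP = [-3.7500 -4.5000; -3.6250 -18.7500]
S = R + BᵀPB = [3 0; 0 3/2] + [11.2500 10.8750; 10.8750 39.3125] = [14.2500 10.8750; 10.8750 40.8125]
BᵀPA = [0.7500 -25.5000; 15.1250 -82.2500]
K = S⁻¹·BᵀPA = [-0.2890 -0.3157; 0.4476 -1.9312]
A−BK = [0.3569 0.0874; -0.1048 0.1376]
AᵀP(A−BK) = [0.6969 -1.0538; -1.0538 6.1093]
P' = Q + AᵀP(A−BK) = [10.6969 -5.5538; -5.5538 8.3593]
tr(P') = 19.0562


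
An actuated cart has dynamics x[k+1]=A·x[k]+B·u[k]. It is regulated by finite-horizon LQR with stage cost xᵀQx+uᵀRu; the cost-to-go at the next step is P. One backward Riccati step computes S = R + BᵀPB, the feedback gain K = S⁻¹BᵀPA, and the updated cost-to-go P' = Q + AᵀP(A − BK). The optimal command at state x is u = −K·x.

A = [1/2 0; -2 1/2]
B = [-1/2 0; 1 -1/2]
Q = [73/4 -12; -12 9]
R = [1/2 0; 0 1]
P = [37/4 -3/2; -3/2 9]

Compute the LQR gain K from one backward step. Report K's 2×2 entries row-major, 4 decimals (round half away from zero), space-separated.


-1.4167 0.2500 0.7596 -0.3173

BᵀP = [-6.1250 9.7500; 0.7500 -4.5000]
S = R + BᵀPB = [1/2 0; 0 1] + [12.8125 -4.8750; -4.8750 2.2500] = [13.3125 -4.8750; -4.8750 3.2500]
BᵀPA = [-22.5625 4.8750; 9.3750 -2.2500]
K = S⁻¹·BᵀPA = [-1.4167 0.2500; 0.7596 -0.3173]
A−BK = [-0.2083 0.1250; -0.2035 0.0913]
AᵀP(A−BK) = [2.2276 -0.7596; -0.7596 0.3173]
P' = Q + AᵀP(A−BK) = [20.4776 -12.7596; -12.7596 9.3173]
tr(P') = 29.7949


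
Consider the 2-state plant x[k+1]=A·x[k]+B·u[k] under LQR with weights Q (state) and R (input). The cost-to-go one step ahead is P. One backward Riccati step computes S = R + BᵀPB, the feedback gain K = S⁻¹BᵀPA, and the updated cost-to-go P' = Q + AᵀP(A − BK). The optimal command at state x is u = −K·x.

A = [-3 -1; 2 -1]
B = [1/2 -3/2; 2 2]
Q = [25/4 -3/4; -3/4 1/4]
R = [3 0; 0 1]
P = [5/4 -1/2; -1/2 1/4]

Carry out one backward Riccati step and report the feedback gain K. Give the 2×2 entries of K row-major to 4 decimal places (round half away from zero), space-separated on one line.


0.0354 -0.0303 1.4192 0.2121

BᵀP = [-0.3750 0.2500; -2.8750 1.2500]
S = R + BᵀPB = [3 0; 0 1] + [0.3125 1.0625; 1.0625 6.8125] = [3.3125 1.0625; 1.0625 7.8125]
BᵀPA = [1.6250 0.1250; 11.1250 1.6250]
K = S⁻¹·BᵀPA = [0.0354 -0.0303; 1.4192 0.2121]
A−BK = [-0.8889 -0.6667; -0.9091 -1.3636]
AᵀP(A−BK) = [2.4040 0.4394; 0.4394 0.1591]
P' = Q + AᵀP(A−BK) = [8.6540 -0.3106; -0.3106 0.4091]
tr(P') = 9.0631


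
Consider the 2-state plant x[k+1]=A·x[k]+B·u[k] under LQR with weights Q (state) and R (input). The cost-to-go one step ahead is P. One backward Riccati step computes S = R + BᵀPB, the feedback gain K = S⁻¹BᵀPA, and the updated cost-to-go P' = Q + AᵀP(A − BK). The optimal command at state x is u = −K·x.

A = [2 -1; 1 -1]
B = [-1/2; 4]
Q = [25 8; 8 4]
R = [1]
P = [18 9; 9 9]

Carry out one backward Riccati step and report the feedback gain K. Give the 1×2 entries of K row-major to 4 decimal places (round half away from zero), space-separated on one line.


0.7533 -0.5154

BᵀP = [27.0000 31.5000]
S = R + BᵀPB = [1] + [112.5000] = [113.5000]
BᵀPA = [85.5000 -58.5000]
K = S⁻¹·BᵀPA = [0.7533 -0.5154]
A−BK = [2.3767 -1.2577; -2.0132 1.0617]
AᵀP(A−BK) = [52.5925 -27.9317; -27.9317 14.8480]
P' = Q + AᵀP(A−BK) = [77.5925 -19.9317; -19.9317 18.8480]
tr(P') = 96.4405


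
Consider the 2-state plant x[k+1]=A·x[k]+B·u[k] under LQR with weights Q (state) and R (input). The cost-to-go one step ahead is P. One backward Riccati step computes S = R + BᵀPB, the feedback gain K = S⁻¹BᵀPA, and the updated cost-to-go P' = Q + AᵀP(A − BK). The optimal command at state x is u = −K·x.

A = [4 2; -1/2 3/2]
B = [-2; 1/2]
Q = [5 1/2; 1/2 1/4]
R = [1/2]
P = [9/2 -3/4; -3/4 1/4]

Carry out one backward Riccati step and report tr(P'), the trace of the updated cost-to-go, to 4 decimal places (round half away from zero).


BᵀP = [-9.3750 1.6250]
S = R + BᵀPB = [1/2] + [19.5625] = [20.0625]
BᵀPA = [-38.3125 -16.3125]
K = S⁻¹·BᵀPA = [-1.9097 -0.8131]
A−BK = [0.1807 0.3738; 0.4548 1.9065]
AᵀP(A−BK) = [1.8988 0.9112; 0.9112 0.7991]
P' = Q + AᵀP(A−BK) = [6.8988 1.4112; 1.4112 1.0491]
tr(P') = 7.9478

7.9478


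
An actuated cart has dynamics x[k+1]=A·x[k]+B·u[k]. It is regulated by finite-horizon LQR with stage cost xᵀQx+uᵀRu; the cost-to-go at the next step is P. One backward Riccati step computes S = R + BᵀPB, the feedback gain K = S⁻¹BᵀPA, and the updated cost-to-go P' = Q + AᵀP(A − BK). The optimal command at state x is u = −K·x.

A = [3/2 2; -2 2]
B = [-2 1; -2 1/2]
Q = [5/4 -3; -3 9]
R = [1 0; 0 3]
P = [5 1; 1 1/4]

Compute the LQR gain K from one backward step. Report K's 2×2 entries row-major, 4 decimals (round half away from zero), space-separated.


-0.3978 -0.9059 0.0805 0.1376

BᵀP = [-12.0000 -2.5000; 5.5000 1.1250]
S = R + BᵀPB = [1 0; 0 3] + [29.0000 -13.2500; -13.2500 6.0625] = [30.0000 -13.2500; -13.2500 9.0625]
BᵀPA = [-13.0000 -29.0000; 6.0000 13.2500]
K = S⁻¹·BᵀPA = [-0.3978 -0.9059; 0.0805 0.1376]
A−BK = [0.6239 0.0506; -2.8358 0.1194]
AᵀP(A−BK) = [0.5959 0.3978; 0.3978 0.9059]
P' = Q + AᵀP(A−BK) = [1.8459 -2.6022; -2.6022 9.9059]
tr(P') = 11.7518


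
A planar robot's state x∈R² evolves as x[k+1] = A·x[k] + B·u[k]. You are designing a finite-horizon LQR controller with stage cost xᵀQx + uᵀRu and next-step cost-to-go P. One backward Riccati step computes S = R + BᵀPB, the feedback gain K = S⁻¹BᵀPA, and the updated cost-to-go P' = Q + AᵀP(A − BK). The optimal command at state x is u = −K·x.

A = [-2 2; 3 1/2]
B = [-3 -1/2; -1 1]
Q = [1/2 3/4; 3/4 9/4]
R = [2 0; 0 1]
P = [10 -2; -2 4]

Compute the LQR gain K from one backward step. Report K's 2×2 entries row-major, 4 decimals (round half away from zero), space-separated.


0.2306 -0.6245 2.6642 -0.1587

BᵀP = [-28.0000 2.0000; -7.0000 5.0000]
S = R + BᵀPB = [2 0; 0 1] + [82.0000 16.0000; 16.0000 8.5000] = [84.0000 16.0000; 16.0000 9.5000]
BᵀPA = [62.0000 -55.0000; 29.0000 -11.5000]
K = S⁻¹·BᵀPA = [0.2306 -0.6245; 2.6642 -0.1587]
A−BK = [0.0240 0.0470; 0.5664 0.0341]
AᵀP(A−BK) = [8.4391 -0.6771; -0.6771 0.8256]
P' = Q + AᵀP(A−BK) = [8.9391 0.0729; 0.0729 3.0756]
tr(P') = 12.0148


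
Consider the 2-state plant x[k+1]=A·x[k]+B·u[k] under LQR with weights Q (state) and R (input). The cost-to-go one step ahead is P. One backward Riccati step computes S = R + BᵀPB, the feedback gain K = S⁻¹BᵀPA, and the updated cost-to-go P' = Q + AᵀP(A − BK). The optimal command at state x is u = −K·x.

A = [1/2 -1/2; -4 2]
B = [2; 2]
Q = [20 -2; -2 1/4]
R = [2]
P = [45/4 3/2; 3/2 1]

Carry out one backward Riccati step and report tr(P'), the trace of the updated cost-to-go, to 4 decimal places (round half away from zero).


BᵀP = [25.5000 5.0000]
S = R + BᵀPB = [2] + [61.0000] = [63.0000]
BᵀPA = [-7.2500 -2.7500]
K = S⁻¹·BᵀPA = [-0.1151 -0.0437]
A−BK = [0.7302 -0.4127; -3.7698 2.0873]
AᵀP(A−BK) = [11.9782 -6.6290; -6.6290 3.6925]
P' = Q + AᵀP(A−BK) = [31.9782 -8.6290; -8.6290 3.9425]
tr(P') = 35.9206

35.9206


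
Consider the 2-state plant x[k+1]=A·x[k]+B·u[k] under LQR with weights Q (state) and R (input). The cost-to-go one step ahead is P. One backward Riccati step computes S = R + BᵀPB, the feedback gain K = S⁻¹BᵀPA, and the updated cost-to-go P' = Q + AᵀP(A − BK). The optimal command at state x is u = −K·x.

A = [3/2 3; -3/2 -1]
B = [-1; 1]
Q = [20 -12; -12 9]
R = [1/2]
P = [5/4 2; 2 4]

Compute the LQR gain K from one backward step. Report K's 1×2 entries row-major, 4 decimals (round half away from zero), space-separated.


BᵀP = [0.7500 2.0000]
S = R + BᵀPB = [1/2] + [1.2500] = [1.7500]
BᵀPA = [-1.8750 0.2500]
K = S⁻¹·BᵀPA = [-1.0714 0.1429]
A−BK = [0.4286 3.1429; -0.4286 -1.1429]
AᵀP(A−BK) = [0.8036 -0.1071; -0.1071 3.2143]
P' = Q + AᵀP(A−BK) = [20.8036 -12.1071; -12.1071 12.2143]
tr(P') = 33.0179

-1.0714 0.1429


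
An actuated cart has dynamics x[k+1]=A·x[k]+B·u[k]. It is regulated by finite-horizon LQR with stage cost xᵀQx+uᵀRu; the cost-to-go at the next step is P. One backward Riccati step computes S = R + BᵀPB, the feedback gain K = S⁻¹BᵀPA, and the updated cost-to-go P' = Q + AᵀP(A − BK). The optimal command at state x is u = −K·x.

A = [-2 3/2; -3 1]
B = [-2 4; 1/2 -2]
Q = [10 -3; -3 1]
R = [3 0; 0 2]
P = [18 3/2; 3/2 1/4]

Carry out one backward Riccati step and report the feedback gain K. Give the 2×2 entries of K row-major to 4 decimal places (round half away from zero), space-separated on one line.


BᵀP = [-35.2500 -2.8750; 69.0000 5.5000]
S = R + BᵀPB = [3 0; 0 2] + [69.0625 -135.2500; -135.2500 265.0000] = [72.0625 -135.2500; -135.2500 267.0000]
BᵀPA = [79.1250 -55.7500; -154.5000 109.0000]
K = S⁻¹·BᵀPA = [0.2428 -0.1508; -0.4556 0.3318]
A−BK = [0.3082 -0.1290; -4.0327 1.7391]
AᵀP(A−BK) = [2.6389 -1.2969; -1.2969 0.6711]
P' = Q + AᵀP(A−BK) = [12.6389 -4.2969; -4.2969 1.6711]
tr(P') = 14.3100

0.2428 -0.1508 -0.4556 0.3318


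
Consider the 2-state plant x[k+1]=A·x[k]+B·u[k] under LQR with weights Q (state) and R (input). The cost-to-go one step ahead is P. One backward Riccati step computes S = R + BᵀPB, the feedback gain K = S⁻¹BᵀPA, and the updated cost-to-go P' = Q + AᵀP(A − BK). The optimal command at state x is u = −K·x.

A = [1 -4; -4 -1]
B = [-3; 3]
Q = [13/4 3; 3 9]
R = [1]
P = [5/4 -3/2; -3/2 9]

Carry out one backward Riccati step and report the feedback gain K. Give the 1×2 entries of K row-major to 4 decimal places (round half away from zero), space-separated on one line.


-1.1164 0.0125

BᵀP = [-8.2500 31.5000]
S = R + BᵀPB = [1] + [119.2500] = [120.2500]
BᵀPA = [-134.2500 1.5000]
K = S⁻¹·BᵀPA = [-1.1164 0.0125]
A−BK = [-2.3493 -3.9626; -0.6507 -1.0374]
AᵀP(A−BK) = [7.3701 10.1746; 10.1746 16.9813]
P' = Q + AᵀP(A−BK) = [10.6201 13.1746; 13.1746 25.9813]
tr(P') = 36.6014


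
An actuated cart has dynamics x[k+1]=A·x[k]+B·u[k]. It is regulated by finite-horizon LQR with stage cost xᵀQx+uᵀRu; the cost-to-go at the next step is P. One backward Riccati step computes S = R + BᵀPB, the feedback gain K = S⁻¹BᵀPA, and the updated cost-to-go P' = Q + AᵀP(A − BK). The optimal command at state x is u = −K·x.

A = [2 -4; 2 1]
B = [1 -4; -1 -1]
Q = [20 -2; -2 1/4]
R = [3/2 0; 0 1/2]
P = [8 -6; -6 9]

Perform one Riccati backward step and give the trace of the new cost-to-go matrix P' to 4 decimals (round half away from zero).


25.9747

BᵀP = [14.0000 -15.0000; -26.0000 15.0000]
S = R + BᵀPB = [3/2 0; 0 1/2] + [29.0000 -41.0000; -41.0000 89.0000] = [30.5000 -41.0000; -41.0000 89.5000]
BᵀPA = [-2.0000 -71.0000; -22.0000 119.0000]
K = S⁻¹·BᵀPA = [-1.0308 -1.4069; -0.7180 0.6851]
A−BK = [0.1588 0.1473; 0.2513 0.2782]
AᵀP(A−BK) = [2.1426 2.2584; 2.2584 3.5821]
P' = Q + AᵀP(A−BK) = [22.1426 0.2584; 0.2584 3.8321]
tr(P') = 25.9747


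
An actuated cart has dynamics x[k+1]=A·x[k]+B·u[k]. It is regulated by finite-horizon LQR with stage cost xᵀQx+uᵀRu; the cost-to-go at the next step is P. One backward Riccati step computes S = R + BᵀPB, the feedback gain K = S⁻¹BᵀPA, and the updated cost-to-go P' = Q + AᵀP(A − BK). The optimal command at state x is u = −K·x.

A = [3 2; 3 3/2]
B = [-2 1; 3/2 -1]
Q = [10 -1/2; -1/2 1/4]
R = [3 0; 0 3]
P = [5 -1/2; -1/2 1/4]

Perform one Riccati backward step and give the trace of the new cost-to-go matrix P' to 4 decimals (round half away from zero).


BᵀP = [-10.7500 1.3750; 5.5000 -0.7500]
S = R + BᵀPB = [3 0; 0 3] + [23.5625 -12.1250; -12.1250 6.2500] = [26.5625 -12.1250; -12.1250 9.2500]
BᵀPA = [-28.1250 -19.4375; 14.2500 9.8750]
K = S⁻¹·BᵀPA = [-0.8854 -0.6086; 0.3800 0.2698]
A−BK = [0.8493 0.5130; 4.7080 2.6827]
AᵀP(A−BK) = [7.9341 4.9132; 4.9132 3.0684]
P' = Q + AᵀP(A−BK) = [17.9341 4.4132; 4.4132 3.3184]
tr(P') = 21.2525

21.2525


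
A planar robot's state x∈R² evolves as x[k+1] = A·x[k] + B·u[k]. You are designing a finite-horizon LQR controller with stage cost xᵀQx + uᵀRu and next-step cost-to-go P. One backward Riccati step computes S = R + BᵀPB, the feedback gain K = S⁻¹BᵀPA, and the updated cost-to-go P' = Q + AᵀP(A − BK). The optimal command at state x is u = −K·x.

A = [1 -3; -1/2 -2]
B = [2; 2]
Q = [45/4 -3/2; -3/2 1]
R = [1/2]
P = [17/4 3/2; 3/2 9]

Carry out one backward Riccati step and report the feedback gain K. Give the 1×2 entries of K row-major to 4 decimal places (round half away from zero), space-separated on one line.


0.0153 -1.1679

BᵀP = [11.5000 21.0000]
S = R + BᵀPB = [1/2] + [65.0000] = [65.5000]
BᵀPA = [1.0000 -76.5000]
K = S⁻¹·BᵀPA = [0.0153 -1.1679]
A−BK = [0.9695 -0.6641; -0.5305 0.3359]
AᵀP(A−BK) = [4.9847 -3.3321; -3.3321 2.9027]
P' = Q + AᵀP(A−BK) = [16.2347 -4.8321; -4.8321 3.9027]
tr(P') = 20.1374


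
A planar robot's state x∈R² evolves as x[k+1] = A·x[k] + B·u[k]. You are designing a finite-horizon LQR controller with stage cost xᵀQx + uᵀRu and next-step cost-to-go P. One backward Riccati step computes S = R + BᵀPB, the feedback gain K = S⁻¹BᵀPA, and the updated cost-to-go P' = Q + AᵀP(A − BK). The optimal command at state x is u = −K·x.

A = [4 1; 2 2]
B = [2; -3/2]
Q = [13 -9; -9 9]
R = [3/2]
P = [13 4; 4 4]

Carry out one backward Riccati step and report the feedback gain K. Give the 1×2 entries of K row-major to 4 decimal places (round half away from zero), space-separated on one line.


2.1818 0.6234

BᵀP = [20.0000 2.0000]
S = R + BᵀPB = [3/2] + [37.0000] = [38.5000]
BᵀPA = [84.0000 24.0000]
K = S⁻¹·BᵀPA = [2.1818 0.6234]
A−BK = [-0.3636 -0.2468; 5.2727 2.9351]
AᵀP(A−BK) = [104.7273 55.6364; 55.6364 30.0390]
P' = Q + AᵀP(A−BK) = [117.7273 46.6364; 46.6364 39.0390]
tr(P') = 156.7662


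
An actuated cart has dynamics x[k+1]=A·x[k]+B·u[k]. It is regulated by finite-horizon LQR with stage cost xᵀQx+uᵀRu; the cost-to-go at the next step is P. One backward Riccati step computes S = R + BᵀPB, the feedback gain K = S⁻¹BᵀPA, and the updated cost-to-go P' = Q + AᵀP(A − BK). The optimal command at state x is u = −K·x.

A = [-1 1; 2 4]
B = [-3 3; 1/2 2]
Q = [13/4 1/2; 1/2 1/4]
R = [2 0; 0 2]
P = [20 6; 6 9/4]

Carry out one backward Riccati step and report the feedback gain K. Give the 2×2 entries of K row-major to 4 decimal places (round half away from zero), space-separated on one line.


BᵀP = [-57.0000 -16.8750; 72.0000 22.5000]
S = R + BᵀPB = [2 0; 0 2] + [162.5625 -204.7500; -204.7500 261.0000] = [164.5625 -204.7500; -204.7500 263.0000]
BᵀPA = [23.2500 -124.5000; -27.0000 162.0000]
K = S⁻¹·BᵀPA = [0.4321 0.3138; 0.2337 0.8603]
A−BK = [-0.4049 -0.6394; 1.3165 2.1225]
AᵀP(A−BK) = [1.2646 1.9313; 1.9313 3.7046]
P' = Q + AᵀP(A−BK) = [4.5146 2.4313; 2.4313 3.9546]
tr(P') = 8.4692

0.4321 0.3138 0.2337 0.8603


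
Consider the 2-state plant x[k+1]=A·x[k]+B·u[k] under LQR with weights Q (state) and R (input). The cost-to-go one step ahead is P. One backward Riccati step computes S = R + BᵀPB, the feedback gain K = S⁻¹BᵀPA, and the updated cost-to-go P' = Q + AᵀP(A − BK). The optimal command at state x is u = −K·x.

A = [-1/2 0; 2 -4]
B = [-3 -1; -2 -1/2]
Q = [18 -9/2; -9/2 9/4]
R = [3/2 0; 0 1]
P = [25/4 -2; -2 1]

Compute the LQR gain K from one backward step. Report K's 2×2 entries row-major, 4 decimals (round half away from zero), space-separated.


0.2850 -0.2552 0.3620 -0.4993

BᵀP = [-14.7500 4.0000; -5.2500 1.5000]
S = R + BᵀPB = [3/2 0; 0 1] + [36.2500 12.7500; 12.7500 4.5000] = [37.7500 12.7500; 12.7500 5.5000]
BᵀPA = [15.3750 -16.0000; 5.6250 -6.0000]
K = S⁻¹·BᵀPA = [0.2850 -0.2552; 0.3620 -0.4993]
A−BK = [0.7171 -1.2649; 2.7510 -4.7601]
AᵀP(A−BK) = [3.1441 -5.2677; -5.2677 8.9209]
P' = Q + AᵀP(A−BK) = [21.1441 -9.7677; -9.7677 11.1709]
tr(P') = 32.3150


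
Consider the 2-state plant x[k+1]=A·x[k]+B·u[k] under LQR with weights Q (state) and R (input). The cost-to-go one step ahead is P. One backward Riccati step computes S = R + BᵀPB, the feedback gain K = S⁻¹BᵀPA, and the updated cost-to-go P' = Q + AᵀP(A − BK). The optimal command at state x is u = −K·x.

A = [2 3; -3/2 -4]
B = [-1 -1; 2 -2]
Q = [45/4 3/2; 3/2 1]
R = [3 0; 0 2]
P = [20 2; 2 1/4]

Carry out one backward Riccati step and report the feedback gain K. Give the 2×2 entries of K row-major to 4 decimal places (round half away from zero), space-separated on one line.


BᵀP = [-16.0000 -1.5000; -24.0000 -2.5000]
S = R + BᵀPB = [3 0; 0 2] + [13.0000 19.0000; 19.0000 29.0000] = [16.0000 19.0000; 19.0000 31.0000]
BᵀPA = [-29.7500 -42.0000; -44.2500 -62.0000]
K = S⁻¹·BᵀPA = [-0.6037 -0.9185; -1.0574 -1.4370]
A−BK = [0.3389 0.6444; -2.4074 -5.0370]
AᵀP(A−BK) = [3.8120 5.5852; 5.5852 8.3259]
P' = Q + AᵀP(A−BK) = [15.0620 7.0852; 7.0852 9.3259]
tr(P') = 24.3880

-0.6037 -0.9185 -1.0574 -1.4370


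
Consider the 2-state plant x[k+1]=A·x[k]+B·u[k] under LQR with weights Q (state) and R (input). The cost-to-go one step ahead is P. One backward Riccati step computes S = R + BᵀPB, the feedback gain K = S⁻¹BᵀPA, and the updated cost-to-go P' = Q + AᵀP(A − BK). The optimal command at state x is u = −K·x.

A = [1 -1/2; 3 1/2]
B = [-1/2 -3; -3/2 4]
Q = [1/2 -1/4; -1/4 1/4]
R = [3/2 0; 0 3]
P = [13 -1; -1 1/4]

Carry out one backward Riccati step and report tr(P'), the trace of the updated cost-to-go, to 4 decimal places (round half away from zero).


2.7153

BᵀP = [-5.0000 0.1250; -43.0000 4.0000]
S = R + BᵀPB = [3/2 0; 0 3] + [2.3125 15.5000; 15.5000 145.0000] = [3.8125 15.5000; 15.5000 148.0000]
BᵀPA = [-4.6250 2.5625; -31.0000 23.5000]
K = S⁻¹·BᵀPA = [-0.6296 0.0463; -0.1435 0.1539]
A−BK = [0.2546 -0.0150; 2.6296 -0.0463]
AᵀP(A−BK) = [1.8889 -0.1389; -0.1389 0.0764]
P' = Q + AᵀP(A−BK) = [2.3889 -0.3889; -0.3889 0.3264]
tr(P') = 2.7153


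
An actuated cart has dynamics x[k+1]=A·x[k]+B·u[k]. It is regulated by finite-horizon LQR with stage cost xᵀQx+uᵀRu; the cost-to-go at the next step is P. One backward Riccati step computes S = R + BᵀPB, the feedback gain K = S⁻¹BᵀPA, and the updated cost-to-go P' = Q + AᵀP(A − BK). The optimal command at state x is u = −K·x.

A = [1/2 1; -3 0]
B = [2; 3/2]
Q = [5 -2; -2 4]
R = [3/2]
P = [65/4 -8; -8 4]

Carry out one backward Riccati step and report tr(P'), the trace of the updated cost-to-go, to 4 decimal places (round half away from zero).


15.1193

BᵀP = [20.5000 -10.0000]
S = R + BᵀPB = [3/2] + [26.0000] = [27.5000]
BᵀPA = [40.2500 20.5000]
K = S⁻¹·BᵀPA = [1.4636 0.7455]
A−BK = [-2.4273 -0.4909; -5.1955 -1.1182]
AᵀP(A−BK) = [5.1511 2.1205; 2.1205 0.9682]
P' = Q + AᵀP(A−BK) = [10.1511 0.1205; 0.1205 4.9682]
tr(P') = 15.1193


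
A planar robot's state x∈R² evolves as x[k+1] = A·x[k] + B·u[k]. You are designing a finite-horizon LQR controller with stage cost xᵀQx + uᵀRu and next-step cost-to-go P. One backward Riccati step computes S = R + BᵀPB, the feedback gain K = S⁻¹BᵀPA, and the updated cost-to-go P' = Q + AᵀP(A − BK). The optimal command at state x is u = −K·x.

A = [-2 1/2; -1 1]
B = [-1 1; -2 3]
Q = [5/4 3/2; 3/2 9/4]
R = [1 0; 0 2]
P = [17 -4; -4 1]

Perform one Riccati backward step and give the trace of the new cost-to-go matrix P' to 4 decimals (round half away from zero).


BᵀP = [-9.0000 2.0000; 5.0000 -1.0000]
S = R + BᵀPB = [1 0; 0 2] + [5.0000 -3.0000; -3.0000 2.0000] = [6.0000 -3.0000; -3.0000 4.0000]
BᵀPA = [16.0000 -2.5000; -9.0000 1.5000]
K = S⁻¹·BᵀPA = [2.4667 -0.3667; -0.4000 0.1000]
A−BK = [0.8667 0.0333; 5.1333 -0.0333]
AᵀP(A−BK) = [9.9333 -1.2333; -1.2333 0.1833]
P' = Q + AᵀP(A−BK) = [11.1833 0.2667; 0.2667 2.4333]
tr(P') = 13.6167

13.6167


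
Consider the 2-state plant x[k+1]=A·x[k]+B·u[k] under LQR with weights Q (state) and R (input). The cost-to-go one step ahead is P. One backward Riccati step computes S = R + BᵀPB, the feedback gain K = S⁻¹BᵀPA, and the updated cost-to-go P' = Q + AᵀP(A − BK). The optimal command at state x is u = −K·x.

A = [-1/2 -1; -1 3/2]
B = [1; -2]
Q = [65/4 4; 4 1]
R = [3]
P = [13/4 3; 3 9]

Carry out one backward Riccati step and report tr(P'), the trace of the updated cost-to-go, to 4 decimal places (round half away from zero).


22.8037

BᵀP = [-2.7500 -15.0000]
S = R + BᵀPB = [3] + [27.2500] = [30.2500]
BᵀPA = [16.3750 -19.7500]
K = S⁻¹·BᵀPA = [0.5413 -0.6529]
A−BK = [-1.0413 -0.3471; 0.0826 0.1942]
AᵀP(A−BK) = [3.9483 -0.4339; -0.4339 1.6054]
P' = Q + AᵀP(A−BK) = [20.1983 3.5661; 3.5661 2.6054]
tr(P') = 22.8037


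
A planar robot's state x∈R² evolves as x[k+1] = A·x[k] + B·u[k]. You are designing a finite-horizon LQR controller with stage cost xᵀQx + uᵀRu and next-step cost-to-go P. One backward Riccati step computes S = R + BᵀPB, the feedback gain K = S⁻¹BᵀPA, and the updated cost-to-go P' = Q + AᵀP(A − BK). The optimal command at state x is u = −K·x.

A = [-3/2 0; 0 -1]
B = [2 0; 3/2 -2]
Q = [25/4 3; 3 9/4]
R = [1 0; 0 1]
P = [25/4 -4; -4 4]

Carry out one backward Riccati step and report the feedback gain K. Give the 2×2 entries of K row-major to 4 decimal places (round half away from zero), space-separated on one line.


-0.6886 0.0117 -0.5439 0.4678

BᵀP = [6.5000 -2.0000; 8.0000 -8.0000]
S = R + BᵀPB = [1 0; 0 1] + [10.0000 4.0000; 4.0000 16.0000] = [11.0000 4.0000; 4.0000 17.0000]
BᵀPA = [-9.7500 2.0000; -12.0000 8.0000]
K = S⁻¹·BᵀPA = [-0.6886 0.0117; -0.5439 0.4678]
A−BK = [-0.1228 -0.0234; -0.0548 -0.0819]
AᵀP(A−BK) = [0.8224 -0.2719; -0.2719 0.2339]
P' = Q + AᵀP(A−BK) = [7.0724 2.7281; 2.7281 2.4839]
tr(P') = 9.5563


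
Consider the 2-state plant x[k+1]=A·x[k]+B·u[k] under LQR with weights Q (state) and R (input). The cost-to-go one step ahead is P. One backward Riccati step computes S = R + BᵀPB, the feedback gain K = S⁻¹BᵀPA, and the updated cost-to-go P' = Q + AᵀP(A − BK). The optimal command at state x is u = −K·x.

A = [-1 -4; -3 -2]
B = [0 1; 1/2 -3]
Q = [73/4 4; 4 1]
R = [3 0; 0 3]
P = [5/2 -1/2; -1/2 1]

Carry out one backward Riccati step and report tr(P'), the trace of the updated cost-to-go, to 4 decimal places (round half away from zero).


BᵀP = [-0.2500 0.5000; 4.0000 -3.5000]
S = R + BᵀPB = [3 0; 0 3] + [0.2500 -1.7500; -1.7500 14.5000] = [3.2500 -1.7500; -1.7500 17.5000]
BᵀPA = [-1.2500 0.0000; 6.5000 -9.0000]
K = S⁻¹·BᵀPA = [-0.1951 -0.2927; 0.3519 -0.5436]
A−BK = [-1.3519 -3.4564; -1.8467 -3.4843]
AᵀP(A−BK) = [5.9686 12.1672; 12.1672 31.1080]
P' = Q + AᵀP(A−BK) = [24.2186 16.1672; 16.1672 32.1080]
tr(P') = 56.3267

56.3267


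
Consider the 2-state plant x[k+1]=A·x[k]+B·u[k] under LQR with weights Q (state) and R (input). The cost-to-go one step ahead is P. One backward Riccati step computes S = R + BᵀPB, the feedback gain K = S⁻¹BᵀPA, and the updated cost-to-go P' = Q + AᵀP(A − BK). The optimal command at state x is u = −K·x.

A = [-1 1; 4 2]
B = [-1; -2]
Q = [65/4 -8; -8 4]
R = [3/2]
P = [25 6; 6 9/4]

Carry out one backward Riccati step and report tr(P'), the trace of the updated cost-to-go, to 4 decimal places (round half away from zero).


BᵀP = [-37.0000 -10.5000]
S = R + BᵀPB = [3/2] + [58.0000] = [59.5000]
BᵀPA = [-5.0000 -58.0000]
K = S⁻¹·BᵀPA = [-0.0840 -0.9748]
A−BK = [-1.0840 0.0252; 3.8319 0.0504]
AᵀP(A−BK) = [12.5798 0.1261; 0.1261 1.4622]
P' = Q + AᵀP(A−BK) = [28.8298 -7.8739; -7.8739 5.4622]
tr(P') = 34.2920

34.2920


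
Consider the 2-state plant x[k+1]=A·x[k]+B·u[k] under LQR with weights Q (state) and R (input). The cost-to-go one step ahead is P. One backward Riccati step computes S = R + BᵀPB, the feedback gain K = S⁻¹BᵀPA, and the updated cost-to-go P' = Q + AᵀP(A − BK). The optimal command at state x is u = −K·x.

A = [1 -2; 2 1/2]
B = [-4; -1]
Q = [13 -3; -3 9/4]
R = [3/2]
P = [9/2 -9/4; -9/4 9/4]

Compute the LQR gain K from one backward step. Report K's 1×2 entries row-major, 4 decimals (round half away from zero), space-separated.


BᵀP = [-15.7500 6.7500]
S = R + BᵀPB = [3/2] + [56.2500] = [57.7500]
BᵀPA = [-2.2500 34.8750]
K = S⁻¹·BᵀPA = [-0.0390 0.6039]
A−BK = [0.8442 0.4156; 1.9610 1.1039]
AᵀP(A−BK) = [4.4123 2.4838; 2.4838 2.0016]
P' = Q + AᵀP(A−BK) = [17.4123 -0.5162; -0.5162 4.2516]
tr(P') = 21.6640

-0.0390 0.6039


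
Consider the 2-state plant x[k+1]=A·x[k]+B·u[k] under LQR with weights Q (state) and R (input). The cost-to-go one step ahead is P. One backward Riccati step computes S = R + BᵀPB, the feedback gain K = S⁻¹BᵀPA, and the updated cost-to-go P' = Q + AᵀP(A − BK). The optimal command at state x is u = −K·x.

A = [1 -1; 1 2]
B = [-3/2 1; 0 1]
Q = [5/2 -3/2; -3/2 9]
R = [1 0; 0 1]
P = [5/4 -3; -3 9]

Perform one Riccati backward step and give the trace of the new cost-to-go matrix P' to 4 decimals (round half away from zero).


19.0476

BᵀP = [-1.8750 4.5000; -1.7500 6.0000]
S = R + BᵀPB = [1 0; 0 1] + [2.8125 2.6250; 2.6250 4.2500] = [3.8125 2.6250; 2.6250 5.2500]
BᵀPA = [2.6250 10.8750; 4.2500 13.7500]
K = S⁻¹·BᵀPA = [0.2000 1.6000; 0.7095 1.8190]
A−BK = [0.5905 -0.4190; 0.2905 0.1810]
AᵀP(A−BK) = [0.7095 1.8190; 1.8190 6.8381]
P' = Q + AᵀP(A−BK) = [3.2095 0.3190; 0.3190 15.8381]
tr(P') = 19.0476


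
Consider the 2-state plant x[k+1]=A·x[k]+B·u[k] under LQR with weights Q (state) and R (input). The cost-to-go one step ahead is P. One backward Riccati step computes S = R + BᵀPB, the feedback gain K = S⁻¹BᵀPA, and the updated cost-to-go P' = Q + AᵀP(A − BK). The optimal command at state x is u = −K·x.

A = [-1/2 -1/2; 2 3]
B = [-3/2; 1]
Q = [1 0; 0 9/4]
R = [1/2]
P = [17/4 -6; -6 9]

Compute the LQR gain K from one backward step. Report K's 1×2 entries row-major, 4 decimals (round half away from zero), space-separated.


1.1383 1.6239

BᵀP = [-12.3750 18.0000]
S = R + BᵀPB = [1/2] + [36.5625] = [37.0625]
BᵀPA = [42.1875 60.1875]
K = S⁻¹·BᵀPA = [1.1383 1.6239]
A−BK = [1.2074 1.9359; 0.8617 1.3761]
AᵀP(A−BK) = [1.0413 1.5523; 1.5523 2.3212]
P' = Q + AᵀP(A−BK) = [2.0413 1.5523; 1.5523 4.5712]
tr(P') = 6.6126


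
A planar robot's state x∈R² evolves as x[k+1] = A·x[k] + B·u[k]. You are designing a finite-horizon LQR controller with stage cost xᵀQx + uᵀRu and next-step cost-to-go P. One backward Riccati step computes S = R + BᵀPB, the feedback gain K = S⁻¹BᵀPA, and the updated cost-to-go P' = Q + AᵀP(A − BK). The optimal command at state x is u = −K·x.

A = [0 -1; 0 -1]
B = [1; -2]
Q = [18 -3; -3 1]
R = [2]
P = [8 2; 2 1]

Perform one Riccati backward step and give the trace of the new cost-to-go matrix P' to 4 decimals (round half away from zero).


29.3333

BᵀP = [4.0000 0.0000]
S = R + BᵀPB = [2] + [4.0000] = [6.0000]
BᵀPA = [0.0000 -4.0000]
K = S⁻¹·BᵀPA = [0.0000 -0.6667]
A−BK = [0.0000 -0.3333; 0.0000 -2.3333]
AᵀP(A−BK) = [0.0000 0.0000; 0.0000 10.3333]
P' = Q + AᵀP(A−BK) = [18.0000 -3.0000; -3.0000 11.3333]
tr(P') = 29.3333


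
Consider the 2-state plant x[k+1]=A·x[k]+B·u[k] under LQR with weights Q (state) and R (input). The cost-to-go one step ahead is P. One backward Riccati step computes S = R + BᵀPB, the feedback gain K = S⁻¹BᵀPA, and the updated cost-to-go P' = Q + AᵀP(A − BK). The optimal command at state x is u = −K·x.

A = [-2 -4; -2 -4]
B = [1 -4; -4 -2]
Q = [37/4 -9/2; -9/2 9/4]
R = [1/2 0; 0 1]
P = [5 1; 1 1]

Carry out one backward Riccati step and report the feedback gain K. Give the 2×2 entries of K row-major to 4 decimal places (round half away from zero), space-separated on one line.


BᵀP = [1.0000 -3.0000; -22.0000 -6.0000]
S = R + BᵀPB = [1/2 0; 0 1] + [13.0000 2.0000; 2.0000 100.0000] = [13.5000 2.0000; 2.0000 101.0000]
BᵀPA = [4.0000 8.0000; 56.0000 112.0000]
K = S⁻¹·BᵀPA = [0.2148 0.4296; 0.5502 1.1004]
A−BK = [-0.0140 -0.0280; -0.0405 -0.0809]
AᵀP(A−BK) = [0.3295 0.6591; 0.6591 1.3181]
P' = Q + AᵀP(A−BK) = [9.5795 -3.8409; -3.8409 3.5681]
tr(P') = 13.1477

0.2148 0.4296 0.5502 1.1004


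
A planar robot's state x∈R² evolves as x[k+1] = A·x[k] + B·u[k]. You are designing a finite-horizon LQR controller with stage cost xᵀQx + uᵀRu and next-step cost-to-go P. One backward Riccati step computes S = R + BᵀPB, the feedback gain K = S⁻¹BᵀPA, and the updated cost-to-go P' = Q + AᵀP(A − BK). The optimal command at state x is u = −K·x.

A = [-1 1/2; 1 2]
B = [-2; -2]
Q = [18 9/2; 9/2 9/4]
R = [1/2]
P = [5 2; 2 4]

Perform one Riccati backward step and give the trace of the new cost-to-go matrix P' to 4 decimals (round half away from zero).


BᵀP = [-14.0000 -12.0000]
S = R + BᵀPB = [1/2] + [52.0000] = [52.5000]
BᵀPA = [2.0000 -31.0000]
K = S⁻¹·BᵀPA = [0.0381 -0.5905]
A−BK = [-0.9238 -0.6810; 1.0762 0.8190]
AᵀP(A−BK) = [4.9238 3.6810; 3.6810 2.9452]
P' = Q + AᵀP(A−BK) = [22.9238 8.1810; 8.1810 5.1952]
tr(P') = 28.1190

28.1190


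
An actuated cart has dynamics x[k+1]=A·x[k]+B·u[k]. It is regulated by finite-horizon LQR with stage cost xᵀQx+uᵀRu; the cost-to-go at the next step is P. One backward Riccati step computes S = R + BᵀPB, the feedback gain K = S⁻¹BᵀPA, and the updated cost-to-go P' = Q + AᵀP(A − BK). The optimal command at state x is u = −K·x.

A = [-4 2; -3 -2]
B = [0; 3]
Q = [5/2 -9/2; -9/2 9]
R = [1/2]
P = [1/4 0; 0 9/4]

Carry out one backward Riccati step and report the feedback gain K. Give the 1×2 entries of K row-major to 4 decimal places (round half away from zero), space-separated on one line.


-0.9759 -0.6506

BᵀP = [0.0000 6.7500]
S = R + BᵀPB = [1/2] + [20.2500] = [20.7500]
BᵀPA = [-20.2500 -13.5000]
K = S⁻¹·BᵀPA = [-0.9759 -0.6506]
A−BK = [-4.0000 2.0000; -0.0723 -0.0482]
AᵀP(A−BK) = [4.4880 -1.6747; -1.6747 1.2169]
P' = Q + AᵀP(A−BK) = [6.9880 -6.1747; -6.1747 10.2169]
tr(P') = 17.2048


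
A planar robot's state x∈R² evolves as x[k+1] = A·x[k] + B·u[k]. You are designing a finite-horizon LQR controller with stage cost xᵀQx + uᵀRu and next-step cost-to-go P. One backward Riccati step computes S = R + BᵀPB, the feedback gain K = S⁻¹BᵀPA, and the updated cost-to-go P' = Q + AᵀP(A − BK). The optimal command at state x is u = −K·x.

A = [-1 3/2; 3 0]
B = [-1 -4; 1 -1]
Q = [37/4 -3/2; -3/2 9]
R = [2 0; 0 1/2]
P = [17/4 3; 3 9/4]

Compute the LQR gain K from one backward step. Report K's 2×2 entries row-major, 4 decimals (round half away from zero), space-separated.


BᵀP = [-1.2500 -0.7500; -20.0000 -14.2500]
S = R + BᵀPB = [2 0; 0 1/2] + [0.5000 5.7500; 5.7500 94.2500] = [2.5000 5.7500; 5.7500 94.7500]
BᵀPA = [-1.0000 -1.8750; -22.7500 -30.0000]
K = S⁻¹·BᵀPA = [0.1769 -0.0253; -0.2508 -0.3151]
A−BK = [-1.8264 0.2144; 2.5722 -0.2898]
AᵀP(A−BK) = [0.9703 -0.0685; -0.0685 0.0624]
P' = Q + AᵀP(A−BK) = [10.2203 -1.5685; -1.5685 9.0624]
tr(P') = 19.2827

0.1769 -0.0253 -0.2508 -0.3151


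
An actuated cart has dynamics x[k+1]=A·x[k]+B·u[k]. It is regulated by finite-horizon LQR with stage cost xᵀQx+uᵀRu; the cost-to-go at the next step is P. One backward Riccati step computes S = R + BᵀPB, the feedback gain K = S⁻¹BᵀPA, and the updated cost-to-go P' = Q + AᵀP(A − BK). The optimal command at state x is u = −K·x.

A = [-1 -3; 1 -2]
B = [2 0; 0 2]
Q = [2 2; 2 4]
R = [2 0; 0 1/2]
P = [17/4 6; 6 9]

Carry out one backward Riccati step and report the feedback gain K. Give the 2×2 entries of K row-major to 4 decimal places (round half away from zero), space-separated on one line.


-0.1383 -0.6702 0.2553 -1.5319

BᵀP = [8.5000 12.0000; 12.0000 18.0000]
S = R + BᵀPB = [2 0; 0 1/2] + [17.0000 24.0000; 24.0000 36.0000] = [19.0000 24.0000; 24.0000 36.5000]
BᵀPA = [3.5000 -49.5000; 6.0000 -72.0000]
K = S⁻¹·BᵀPA = [-0.1383 -0.6702; 0.2553 -1.5319]
A−BK = [-0.7234 -1.6596; 0.4894 1.0638]
AᵀP(A−BK) = [0.2021 0.2872; 0.2872 2.7766]
P' = Q + AᵀP(A−BK) = [2.2021 2.2872; 2.2872 6.7766]
tr(P') = 8.9787
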